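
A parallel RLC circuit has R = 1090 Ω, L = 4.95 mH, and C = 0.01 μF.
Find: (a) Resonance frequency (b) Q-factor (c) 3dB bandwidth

Step 1 — Resonance: ω₀ = 1/√(LC) = 1/√(0.00495·1e-08) = 1.421e+05 rad/s.
Step 2 — f₀ = ω₀/(2π) = 2.262e+04 Hz.
Step 3 — Parallel Q: Q = R/(ω₀L) = 1090/(1.421e+05·0.00495) = 1.549.
Step 4 — Bandwidth: Δω = ω₀/Q = 9.174e+04 rad/s; BW = Δω/(2π) = 1.46e+04 Hz.

(a) f₀ = 2.262e+04 Hz  (b) Q = 1.549  (c) BW = 1.46e+04 Hz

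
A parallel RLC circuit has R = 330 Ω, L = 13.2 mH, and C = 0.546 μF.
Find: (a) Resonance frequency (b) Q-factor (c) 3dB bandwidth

Step 1 — Resonance: ω₀ = 1/√(LC) = 1/√(0.0132·5.46e-07) = 1.178e+04 rad/s.
Step 2 — f₀ = ω₀/(2π) = 1875 Hz.
Step 3 — Parallel Q: Q = R/(ω₀L) = 330/(1.178e+04·0.0132) = 2.122.
Step 4 — Bandwidth: Δω = ω₀/Q = 5550 rad/s; BW = Δω/(2π) = 883.3 Hz.

(a) f₀ = 1875 Hz  (b) Q = 2.122  (c) BW = 883.3 Hz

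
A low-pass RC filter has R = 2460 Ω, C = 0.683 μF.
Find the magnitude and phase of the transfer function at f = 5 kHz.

Step 1 — Angular frequency: ω = 2π·5000 = 3.142e+04 rad/s.
Step 2 — Transfer function: H(jω) = 1/(1 + jωRC).
Step 3 — Denominator: 1 + jωRC = 1 + j·3.142e+04·2460·6.83e-07 = 1 + j52.78.
Step 4 — H = 0.0003588 - j0.01894.
Step 5 — Magnitude: |H| = 0.01894 (-34.5 dB); phase: φ = -88.9°.

|H| = 0.01894 (-34.5 dB), φ = -88.9°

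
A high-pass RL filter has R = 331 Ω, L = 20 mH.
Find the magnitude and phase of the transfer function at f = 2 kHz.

Step 1 — Angular frequency: ω = 2π·2000 = 1.257e+04 rad/s.
Step 2 — Transfer function: H(jω) = jωL/(R + jωL).
Step 3 — Numerator jωL = j·251.3; denominator R + jωL = 331 + j251.3.
Step 4 — H = 0.3657 + j0.4816.
Step 5 — Magnitude: |H| = 0.6047 (-4.4 dB); phase: φ = 52.8°.

|H| = 0.6047 (-4.4 dB), φ = 52.8°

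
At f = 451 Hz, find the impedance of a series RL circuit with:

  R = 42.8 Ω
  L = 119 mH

Step 1 — Angular frequency: ω = 2π·f = 2π·451 = 2834 rad/s.
Step 2 — Component impedances:
  R: Z = R = 42.8 Ω
  L: Z = jωL = j·2834·0.119 = 0 + j337.2 Ω
Step 3 — Series combination: Z_total = R + L = 42.8 + j337.2 Ω = 339.9∠82.8° Ω.

Z = 42.8 + j337.2 Ω = 339.9∠82.8° Ω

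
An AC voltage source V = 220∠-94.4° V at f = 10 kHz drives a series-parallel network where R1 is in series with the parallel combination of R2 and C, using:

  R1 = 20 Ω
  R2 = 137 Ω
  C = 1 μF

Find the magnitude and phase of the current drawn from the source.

Step 1 — Angular frequency: ω = 2π·f = 2π·1e+04 = 6.283e+04 rad/s.
Step 2 — Component impedances:
  R1: Z = R = 20 Ω
  R2: Z = R = 137 Ω
  C: Z = 1/(jωC) = -j/(ω·C) = 0 - j15.92 Ω
Step 3 — Parallel branch: R2 || C = 1/(1/R2 + 1/C) = 1.824 - j15.7 Ω.
Step 4 — Series with R1: Z_total = R1 + (R2 || C) = 21.82 - j15.7 Ω = 26.89∠-35.7° Ω.
Step 5 — Source phasor: V = 220∠-94.4° V = -16.88 - j219.4 V.
Step 6 — Ohm's law: I = V / Z_total = (-16.88 - j219.4) / (21.82 - j15.7) = 4.255 - j6.989 A.
Step 7 — Convert to polar: |I| = 8.182 A, ∠I = -58.7°.

I = 8.182∠-58.7° A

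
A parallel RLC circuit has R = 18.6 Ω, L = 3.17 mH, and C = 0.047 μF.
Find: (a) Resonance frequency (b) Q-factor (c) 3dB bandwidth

Step 1 — Resonance: ω₀ = 1/√(LC) = 1/√(0.00317·4.7e-08) = 8.193e+04 rad/s.
Step 2 — f₀ = ω₀/(2π) = 1.304e+04 Hz.
Step 3 — Parallel Q: Q = R/(ω₀L) = 18.6/(8.193e+04·0.00317) = 0.07162.
Step 4 — Bandwidth: Δω = ω₀/Q = 1.144e+06 rad/s; BW = Δω/(2π) = 1.821e+05 Hz.

(a) f₀ = 1.304e+04 Hz  (b) Q = 0.07162  (c) BW = 1.821e+05 Hz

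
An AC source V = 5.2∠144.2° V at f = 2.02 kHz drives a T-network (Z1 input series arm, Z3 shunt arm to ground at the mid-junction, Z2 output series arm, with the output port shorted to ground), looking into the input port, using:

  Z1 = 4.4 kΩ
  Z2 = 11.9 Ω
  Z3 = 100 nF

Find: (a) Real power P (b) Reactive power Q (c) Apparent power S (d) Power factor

Step 1 — Angular frequency: ω = 2π·f = 2π·2020 = 1.269e+04 rad/s.
Step 2 — Component impedances:
  Z1: Z = R = 4400 Ω
  Z2: Z = R = 11.9 Ω
  Z3: Z = 1/(jωC) = -j/(ω·C) = 0 - j787.9 Ω
Step 3 — With the output port shorted to ground, the output series arm Z2 runs from the junction to ground; the shunt arm Z3 also runs from the junction to ground. They appear in parallel: Z3 || Z2 = 11.9 - j0.1797 Ω.
Step 4 — Series with input arm Z1: Z_in = Z1 + (Z3 || Z2) = 4412 - j0.1797 Ω = 4412∠-0.0° Ω.
Step 5 — Source phasor: V = 5.2∠144.2° V = -4.218 + j3.042 V.
Step 6 — Current: I = V / Z = -0.000956 + j0.0006894 A = 0.001179∠144.2° A.
Step 7 — Complex power: S = V·I* = 0.006129 - j2.496e-07 VA.
Step 8 — Real power: P = Re(S) = 0.006129 W.
Step 9 — Reactive power: Q = Im(S) = -2.496e-07 VAR.
Step 10 — Apparent power: |S| = 0.006129 VA.
Step 11 — Power factor: PF = P/|S| = 1 (leading).

(a) P = 0.006129 W  (b) Q = -2.496e-07 VAR  (c) S = 0.006129 VA  (d) PF = 1 (leading)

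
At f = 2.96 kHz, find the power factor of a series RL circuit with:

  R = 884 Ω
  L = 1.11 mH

Step 1 — Angular frequency: ω = 2π·f = 2π·2960 = 1.86e+04 rad/s.
Step 2 — Component impedances:
  R: Z = R = 884 Ω
  L: Z = jωL = j·1.86e+04·0.00111 = 0 + j20.64 Ω
Step 3 — Series combination: Z_total = R + L = 884 + j20.64 Ω = 884.2∠1.3° Ω.
Step 4 — Power factor: PF = cos(φ) = Re(Z)/|Z| = 884/884.24 = 0.9997.
Step 5 — Type: Im(Z) = 20.64 ⇒ lagging (phase φ = 1.3°).

PF = 0.9997 (lagging, φ = 1.3°)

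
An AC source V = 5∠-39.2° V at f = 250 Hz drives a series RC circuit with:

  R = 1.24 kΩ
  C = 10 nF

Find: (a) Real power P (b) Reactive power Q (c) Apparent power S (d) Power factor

Step 1 — Angular frequency: ω = 2π·f = 2π·250 = 1571 rad/s.
Step 2 — Component impedances:
  R: Z = R = 1240 Ω
  C: Z = 1/(jωC) = -j/(ω·C) = 0 - j6.366e+04 Ω
Step 3 — Series combination: Z_total = R + C = 1240 - j6.366e+04 Ω = 6.367e+04∠-88.9° Ω.
Step 4 — Source phasor: V = 5∠-39.2° V = 3.875 - j3.16 V.
Step 5 — Current: I = V / Z = 5.081e-05 + j5.987e-05 A = 7.852e-05∠49.7° A.
Step 6 — Complex power: S = V·I* = 7.646e-06 - j0.0003926 VA.
Step 7 — Real power: P = Re(S) = 7.646e-06 W.
Step 8 — Reactive power: Q = Im(S) = -0.0003926 VAR.
Step 9 — Apparent power: |S| = 0.0003926 VA.
Step 10 — Power factor: PF = P/|S| = 0.01947 (leading).

(a) P = 7.646e-06 W  (b) Q = -0.0003926 VAR  (c) S = 0.0003926 VA  (d) PF = 0.01947 (leading)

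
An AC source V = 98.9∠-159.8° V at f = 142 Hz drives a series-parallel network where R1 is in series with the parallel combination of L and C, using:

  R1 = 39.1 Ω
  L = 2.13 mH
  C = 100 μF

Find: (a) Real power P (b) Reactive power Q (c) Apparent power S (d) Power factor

Step 1 — Angular frequency: ω = 2π·f = 2π·142 = 892.2 rad/s.
Step 2 — Component impedances:
  R1: Z = R = 39.1 Ω
  L: Z = jωL = j·892.2·0.00213 = 0 + j1.9 Ω
  C: Z = 1/(jωC) = -j/(ω·C) = 0 - j11.21 Ω
Step 3 — Parallel branch: L || C = 1/(1/L + 1/C) = 0 + j2.288 Ω.
Step 4 — Series with R1: Z_total = R1 + (L || C) = 39.1 + j2.288 Ω = 39.17∠3.3° Ω.
Step 5 — Source phasor: V = 98.9∠-159.8° V = -92.82 - j34.15 V.
Step 6 — Current: I = V / Z = -2.417 - j0.732 A = 2.525∠-163.1° A.
Step 7 — Complex power: S = V·I* = 249.3 + j14.59 VA.
Step 8 — Real power: P = Re(S) = 249.3 W.
Step 9 — Reactive power: Q = Im(S) = 14.59 VAR.
Step 10 — Apparent power: |S| = 249.7 VA.
Step 11 — Power factor: PF = P/|S| = 0.9983 (lagging).

(a) P = 249.3 W  (b) Q = 14.59 VAR  (c) S = 249.7 VA  (d) PF = 0.9983 (lagging)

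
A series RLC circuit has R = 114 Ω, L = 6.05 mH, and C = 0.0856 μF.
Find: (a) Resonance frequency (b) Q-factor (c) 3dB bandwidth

Step 1 — Resonance: ω₀ = 1/√(LC) = 1/√(0.00605·8.56e-08) = 4.394e+04 rad/s.
Step 2 — f₀ = ω₀/(2π) = 6994 Hz.
Step 3 — Series Q: Q = ω₀L/R = 4.394e+04·0.00605/114 = 2.332.
Step 4 — Bandwidth: Δω = ω₀/Q = 1.884e+04 rad/s; BW = Δω/(2π) = 2999 Hz.

(a) f₀ = 6994 Hz  (b) Q = 2.332  (c) BW = 2999 Hz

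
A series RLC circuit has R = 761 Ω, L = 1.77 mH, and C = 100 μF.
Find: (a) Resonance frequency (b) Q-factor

Step 1 — Resonance condition Im(Z)=0 gives ω₀ = 1/√(LC).
Step 2 — ω₀ = 1/√(0.00177·0.0001) = 2377 rad/s.
Step 3 — f₀ = ω₀/(2π) = 378.3 Hz.
Step 4 — Series Q: Q = ω₀L/R = 2377·0.00177/761 = 0.005528.

(a) f₀ = 378.3 Hz  (b) Q = 0.005528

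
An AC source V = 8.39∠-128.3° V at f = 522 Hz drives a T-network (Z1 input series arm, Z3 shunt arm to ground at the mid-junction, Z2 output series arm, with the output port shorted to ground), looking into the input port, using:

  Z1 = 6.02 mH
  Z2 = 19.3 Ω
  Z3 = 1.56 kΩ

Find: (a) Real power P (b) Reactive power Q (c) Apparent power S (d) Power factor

Step 1 — Angular frequency: ω = 2π·f = 2π·522 = 3280 rad/s.
Step 2 — Component impedances:
  Z1: Z = jωL = j·3280·0.00602 = 0 + j19.74 Ω
  Z2: Z = R = 19.3 Ω
  Z3: Z = R = 1560 Ω
Step 3 — With the output port shorted to ground, the output series arm Z2 runs from the junction to ground; the shunt arm Z3 also runs from the junction to ground. They appear in parallel: Z3 || Z2 = 19.06 Ω.
Step 4 — Series with input arm Z1: Z_in = Z1 + (Z3 || Z2) = 19.06 + j19.74 Ω = 27.45∠46.0° Ω.
Step 5 — Source phasor: V = 8.39∠-128.3° V = -5.2 - j6.584 V.
Step 6 — Current: I = V / Z = -0.3042 - j0.03034 A = 0.3057∠-174.3° A.
Step 7 — Complex power: S = V·I* = 1.781 + j1.845 VA.
Step 8 — Real power: P = Re(S) = 1.781 W.
Step 9 — Reactive power: Q = Im(S) = 1.845 VAR.
Step 10 — Apparent power: |S| = 2.565 VA.
Step 11 — Power factor: PF = P/|S| = 0.6946 (lagging).

(a) P = 1.781 W  (b) Q = 1.845 VAR  (c) S = 2.565 VA  (d) PF = 0.6946 (lagging)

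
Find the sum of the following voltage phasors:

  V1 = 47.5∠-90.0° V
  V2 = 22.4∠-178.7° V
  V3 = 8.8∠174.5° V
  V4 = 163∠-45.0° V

Step 1 — Convert each phasor to rectangular form:
  V1 = 47.5·(cos(-90.0°) + j·sin(-90.0°)) = 0 - j47.5 V
  V2 = 22.4·(cos(-178.7°) + j·sin(-178.7°)) = -22.39 - j0.5082 V
  V3 = 8.8·(cos(174.5°) + j·sin(174.5°)) = -8.759 + j0.8434 V
  V4 = 163·(cos(-45.0°) + j·sin(-45.0°)) = 115.3 - j115.3 V
Step 2 — Sum components: V_total = 84.1 - j162.4 V.
Step 3 — Convert to polar: |V_total| = 182.9 V, ∠V_total = -62.6°.

V_total = 182.9∠-62.6° V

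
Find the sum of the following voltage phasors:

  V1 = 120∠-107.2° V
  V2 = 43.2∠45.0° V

Step 1 — Convert each phasor to rectangular form:
  V1 = 120·(cos(-107.2°) + j·sin(-107.2°)) = -35.48 - j114.6 V
  V2 = 43.2·(cos(45.0°) + j·sin(45.0°)) = 30.55 + j30.55 V
Step 2 — Sum components: V_total = -4.938 - j84.09 V.
Step 3 — Convert to polar: |V_total| = 84.23 V, ∠V_total = -93.4°.

V_total = 84.23∠-93.4° V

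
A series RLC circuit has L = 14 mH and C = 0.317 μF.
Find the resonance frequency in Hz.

Step 1 — Resonance condition Im(Z)=0 gives ω₀ = 1/√(LC).
Step 2 — ω₀ = 1/√(0.014·3.17e-07) = 1.501e+04 rad/s.
Step 3 — f₀ = ω₀/(2π) = 2389 Hz.

f₀ = 2389 Hz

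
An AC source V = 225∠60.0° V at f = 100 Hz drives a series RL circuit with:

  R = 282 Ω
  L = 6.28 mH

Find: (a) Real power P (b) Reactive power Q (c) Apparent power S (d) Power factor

Step 1 — Angular frequency: ω = 2π·f = 2π·100 = 628.3 rad/s.
Step 2 — Component impedances:
  R: Z = R = 282 Ω
  L: Z = jωL = j·628.3·0.00628 = 0 + j3.946 Ω
Step 3 — Series combination: Z_total = R + L = 282 + j3.946 Ω = 282∠0.8° Ω.
Step 4 — Source phasor: V = 225∠60.0° V = 112.5 + j194.9 V.
Step 5 — Current: I = V / Z = 0.4085 + j0.6853 A = 0.7978∠59.2° A.
Step 6 — Complex power: S = V·I* = 179.5 + j2.511 VA.
Step 7 — Real power: P = Re(S) = 179.5 W.
Step 8 — Reactive power: Q = Im(S) = 2.511 VAR.
Step 9 — Apparent power: |S| = 179.5 VA.
Step 10 — Power factor: PF = P/|S| = 0.9999 (lagging).

(a) P = 179.5 W  (b) Q = 2.511 VAR  (c) S = 179.5 VA  (d) PF = 0.9999 (lagging)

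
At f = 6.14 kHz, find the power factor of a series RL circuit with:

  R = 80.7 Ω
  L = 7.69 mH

Step 1 — Angular frequency: ω = 2π·f = 2π·6140 = 3.858e+04 rad/s.
Step 2 — Component impedances:
  R: Z = R = 80.7 Ω
  L: Z = jωL = j·3.858e+04·0.00769 = 0 + j296.7 Ω
Step 3 — Series combination: Z_total = R + L = 80.7 + j296.7 Ω = 307.5∠74.8° Ω.
Step 4 — Power factor: PF = cos(φ) = Re(Z)/|Z| = 80.7/307.45 = 0.2625.
Step 5 — Type: Im(Z) = 296.7 ⇒ lagging (phase φ = 74.8°).

PF = 0.2625 (lagging, φ = 74.8°)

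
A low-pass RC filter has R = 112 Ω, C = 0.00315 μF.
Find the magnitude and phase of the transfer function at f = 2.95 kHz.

Step 1 — Angular frequency: ω = 2π·2950 = 1.854e+04 rad/s.
Step 2 — Transfer function: H(jω) = 1/(1 + jωRC).
Step 3 — Denominator: 1 + jωRC = 1 + j·1.854e+04·112·3.15e-09 = 1 + j0.006539.
Step 4 — H = 1 - j0.006539.
Step 5 — Magnitude: |H| = 1 (-0.0 dB); phase: φ = -0.4°.

|H| = 1 (-0.0 dB), φ = -0.4°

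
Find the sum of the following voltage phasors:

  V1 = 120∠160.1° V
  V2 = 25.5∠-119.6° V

Step 1 — Convert each phasor to rectangular form:
  V1 = 120·(cos(160.1°) + j·sin(160.1°)) = -112.8 + j40.85 V
  V2 = 25.5·(cos(-119.6°) + j·sin(-119.6°)) = -12.6 - j22.17 V
Step 2 — Sum components: V_total = -125.4 + j18.67 V.
Step 3 — Convert to polar: |V_total| = 126.8 V, ∠V_total = 171.5°.

V_total = 126.8∠171.5° V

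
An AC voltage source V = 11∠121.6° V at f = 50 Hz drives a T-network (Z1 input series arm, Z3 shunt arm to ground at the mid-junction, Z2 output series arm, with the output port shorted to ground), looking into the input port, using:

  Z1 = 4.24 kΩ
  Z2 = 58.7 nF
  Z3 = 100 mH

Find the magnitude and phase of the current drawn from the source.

Step 1 — Angular frequency: ω = 2π·f = 2π·50 = 314.2 rad/s.
Step 2 — Component impedances:
  Z1: Z = R = 4240 Ω
  Z2: Z = 1/(jωC) = -j/(ω·C) = 0 - j5.423e+04 Ω
  Z3: Z = jωL = j·314.2·0.1 = 0 + j31.42 Ω
Step 3 — With the output port shorted to ground, the output series arm Z2 runs from the junction to ground; the shunt arm Z3 also runs from the junction to ground. They appear in parallel: Z3 || Z2 = 0 + j31.43 Ω.
Step 4 — Series with input arm Z1: Z_in = Z1 + (Z3 || Z2) = 4240 + j31.43 Ω = 4240∠0.4° Ω.
Step 5 — Source phasor: V = 11∠121.6° V = -5.764 + j9.369 V.
Step 6 — Ohm's law: I = V / Z_total = (-5.764 + j9.369) / (4240 + j31.43) = -0.001343 + j0.00222 A.
Step 7 — Convert to polar: |I| = 0.002594 A, ∠I = 121.2°.

I = 0.002594∠121.2° A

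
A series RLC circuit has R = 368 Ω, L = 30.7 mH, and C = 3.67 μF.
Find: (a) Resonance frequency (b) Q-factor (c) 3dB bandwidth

Step 1 — Resonance: ω₀ = 1/√(LC) = 1/√(0.0307·3.67e-06) = 2979 rad/s.
Step 2 — f₀ = ω₀/(2π) = 474.2 Hz.
Step 3 — Series Q: Q = ω₀L/R = 2979·0.0307/368 = 0.2485.
Step 4 — Bandwidth: Δω = ω₀/Q = 1.199e+04 rad/s; BW = Δω/(2π) = 1908 Hz.

(a) f₀ = 474.2 Hz  (b) Q = 0.2485  (c) BW = 1908 Hz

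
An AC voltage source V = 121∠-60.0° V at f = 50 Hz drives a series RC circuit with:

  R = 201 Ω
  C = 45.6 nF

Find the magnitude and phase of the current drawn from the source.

Step 1 — Angular frequency: ω = 2π·f = 2π·50 = 314.2 rad/s.
Step 2 — Component impedances:
  R: Z = R = 201 Ω
  C: Z = 1/(jωC) = -j/(ω·C) = 0 - j6.98e+04 Ω
Step 3 — Series combination: Z_total = R + C = 201 - j6.98e+04 Ω = 6.981e+04∠-89.8° Ω.
Step 4 — Source phasor: V = 121∠-60.0° V = 60.5 - j104.8 V.
Step 5 — Ohm's law: I = V / Z_total = (60.5 - j104.8) / (201 - j6.98e+04) = 0.001504 + j0.0008624 A.
Step 6 — Convert to polar: |I| = 0.001733 A, ∠I = 29.8°.

I = 0.001733∠29.8° A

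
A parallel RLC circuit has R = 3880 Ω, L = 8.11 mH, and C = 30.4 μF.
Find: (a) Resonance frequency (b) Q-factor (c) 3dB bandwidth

Step 1 — Resonance: ω₀ = 1/√(LC) = 1/√(0.00811·3.04e-05) = 2014 rad/s.
Step 2 — f₀ = ω₀/(2π) = 320.5 Hz.
Step 3 — Parallel Q: Q = R/(ω₀L) = 3880/(2014·0.00811) = 237.6.
Step 4 — Bandwidth: Δω = ω₀/Q = 8.478 rad/s; BW = Δω/(2π) = 1.349 Hz.

(a) f₀ = 320.5 Hz  (b) Q = 237.6  (c) BW = 1.349 Hz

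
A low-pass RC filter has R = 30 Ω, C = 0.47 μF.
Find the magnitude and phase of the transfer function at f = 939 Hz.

Step 1 — Angular frequency: ω = 2π·939 = 5900 rad/s.
Step 2 — Transfer function: H(jω) = 1/(1 + jωRC).
Step 3 — Denominator: 1 + jωRC = 1 + j·5900·30·4.7e-07 = 1 + j0.08319.
Step 4 — H = 0.9931 - j0.08262.
Step 5 — Magnitude: |H| = 0.9966 (-0.0 dB); phase: φ = -4.8°.

|H| = 0.9966 (-0.0 dB), φ = -4.8°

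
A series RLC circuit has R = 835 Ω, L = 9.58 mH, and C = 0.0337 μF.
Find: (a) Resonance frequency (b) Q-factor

Step 1 — Resonance condition Im(Z)=0 gives ω₀ = 1/√(LC).
Step 2 — ω₀ = 1/√(0.00958·3.37e-08) = 5.565e+04 rad/s.
Step 3 — f₀ = ω₀/(2π) = 8858 Hz.
Step 4 — Series Q: Q = ω₀L/R = 5.565e+04·0.00958/835 = 0.6385.

(a) f₀ = 8858 Hz  (b) Q = 0.6385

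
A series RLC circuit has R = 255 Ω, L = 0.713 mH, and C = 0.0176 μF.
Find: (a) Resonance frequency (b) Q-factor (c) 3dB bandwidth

Step 1 — Resonance condition Im(Z)=0 gives ω₀ = 1/√(LC).
Step 2 — ω₀ = 1/√(0.000713·1.76e-08) = 2.823e+05 rad/s.
Step 3 — f₀ = ω₀/(2π) = 4.493e+04 Hz.
Step 4 — Series Q: Q = ω₀L/R = 2.823e+05·0.000713/255 = 0.7893.
Step 5 — 3dB bandwidth: Δω = ω₀/Q = 3.576e+05 rad/s; BW = Δω/(2π) = 5.692e+04 Hz.

(a) f₀ = 4.493e+04 Hz  (b) Q = 0.7893  (c) BW = 5.692e+04 Hz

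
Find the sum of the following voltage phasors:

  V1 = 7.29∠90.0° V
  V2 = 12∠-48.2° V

Step 1 — Convert each phasor to rectangular form:
  V1 = 7.29·(cos(90.0°) + j·sin(90.0°)) = 0 + j7.29 V
  V2 = 12·(cos(-48.2°) + j·sin(-48.2°)) = 7.998 - j8.946 V
Step 2 — Sum components: V_total = 7.998 - j1.656 V.
Step 3 — Convert to polar: |V_total| = 8.168 V, ∠V_total = -11.7°.

V_total = 8.168∠-11.7° V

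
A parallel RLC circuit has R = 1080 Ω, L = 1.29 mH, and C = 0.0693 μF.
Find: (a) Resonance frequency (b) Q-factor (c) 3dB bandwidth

Step 1 — Resonance: ω₀ = 1/√(LC) = 1/√(0.00129·6.93e-08) = 1.058e+05 rad/s.
Step 2 — f₀ = ω₀/(2π) = 1.683e+04 Hz.
Step 3 — Parallel Q: Q = R/(ω₀L) = 1080/(1.058e+05·0.00129) = 7.916.
Step 4 — Bandwidth: Δω = ω₀/Q = 1.336e+04 rad/s; BW = Δω/(2π) = 2126 Hz.

(a) f₀ = 1.683e+04 Hz  (b) Q = 7.916  (c) BW = 2126 Hz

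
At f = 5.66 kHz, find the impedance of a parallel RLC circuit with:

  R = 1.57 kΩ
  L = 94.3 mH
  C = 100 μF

Step 1 — Angular frequency: ω = 2π·f = 2π·5660 = 3.556e+04 rad/s.
Step 2 — Component impedances:
  R: Z = R = 1570 Ω
  L: Z = jωL = j·3.556e+04·0.0943 = 0 + j3354 Ω
  C: Z = 1/(jωC) = -j/(ω·C) = 0 - j0.2812 Ω
Step 3 — Parallel combination: 1/Z_total = 1/R + 1/L + 1/C; Z_total = 5.037e-05 - j0.2812 Ω = 0.2812∠-90.0° Ω.

Z = 5.037e-05 - j0.2812 Ω = 0.2812∠-90.0° Ω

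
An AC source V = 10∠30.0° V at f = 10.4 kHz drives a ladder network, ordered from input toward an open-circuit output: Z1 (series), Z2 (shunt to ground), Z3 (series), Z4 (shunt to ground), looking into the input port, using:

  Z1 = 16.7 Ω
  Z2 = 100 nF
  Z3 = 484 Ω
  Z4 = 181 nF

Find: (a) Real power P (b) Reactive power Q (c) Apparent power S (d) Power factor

Step 1 — Angular frequency: ω = 2π·f = 2π·1.04e+04 = 6.535e+04 rad/s.
Step 2 — Component impedances:
  Z1: Z = R = 16.7 Ω
  Z2: Z = 1/(jωC) = -j/(ω·C) = 0 - j153 Ω
  Z3: Z = R = 484 Ω
  Z4: Z = 1/(jωC) = -j/(ω·C) = 0 - j84.55 Ω
Step 3 — Ladder network (open output): work backward from the far end, alternating series and parallel combinations. Z_in = 55.69 - j133.9 Ω = 145∠-67.4° Ω.
Step 4 — Source phasor: V = 10∠30.0° V = 8.66 + j5 V.
Step 5 — Current: I = V / Z = -0.0089 + j0.06838 A = 0.06896∠97.4° A.
Step 6 — Complex power: S = V·I* = 0.2648 - j0.6367 VA.
Step 7 — Real power: P = Re(S) = 0.2648 W.
Step 8 — Reactive power: Q = Im(S) = -0.6367 VAR.
Step 9 — Apparent power: |S| = 0.6896 VA.
Step 10 — Power factor: PF = P/|S| = 0.384 (leading).

(a) P = 0.2648 W  (b) Q = -0.6367 VAR  (c) S = 0.6896 VA  (d) PF = 0.384 (leading)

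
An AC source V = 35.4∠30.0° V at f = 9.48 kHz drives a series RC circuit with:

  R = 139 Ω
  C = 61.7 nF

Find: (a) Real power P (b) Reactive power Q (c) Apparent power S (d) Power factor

Step 1 — Angular frequency: ω = 2π·f = 2π·9480 = 5.956e+04 rad/s.
Step 2 — Component impedances:
  R: Z = R = 139 Ω
  C: Z = 1/(jωC) = -j/(ω·C) = 0 - j272.1 Ω
Step 3 — Series combination: Z_total = R + C = 139 - j272.1 Ω = 305.5∠-62.9° Ω.
Step 4 — Source phasor: V = 35.4∠30.0° V = 30.66 + j17.7 V.
Step 5 — Current: I = V / Z = -0.005942 + j0.1157 A = 0.1159∠92.9° A.
Step 6 — Complex power: S = V·I* = 1.866 - j3.652 VA.
Step 7 — Real power: P = Re(S) = 1.866 W.
Step 8 — Reactive power: Q = Im(S) = -3.652 VAR.
Step 9 — Apparent power: |S| = 4.101 VA.
Step 10 — Power factor: PF = P/|S| = 0.4549 (leading).

(a) P = 1.866 W  (b) Q = -3.652 VAR  (c) S = 4.101 VA  (d) PF = 0.4549 (leading)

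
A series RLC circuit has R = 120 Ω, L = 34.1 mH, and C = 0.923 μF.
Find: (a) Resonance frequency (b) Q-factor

Step 1 — Resonance condition Im(Z)=0 gives ω₀ = 1/√(LC).
Step 2 — ω₀ = 1/√(0.0341·9.23e-07) = 5637 rad/s.
Step 3 — f₀ = ω₀/(2π) = 897.1 Hz.
Step 4 — Series Q: Q = ω₀L/R = 5637·0.0341/120 = 1.602.

(a) f₀ = 897.1 Hz  (b) Q = 1.602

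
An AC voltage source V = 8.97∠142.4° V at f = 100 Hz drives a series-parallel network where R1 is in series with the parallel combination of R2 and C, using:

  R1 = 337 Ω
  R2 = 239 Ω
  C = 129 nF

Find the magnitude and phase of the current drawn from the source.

Step 1 — Angular frequency: ω = 2π·f = 2π·100 = 628.3 rad/s.
Step 2 — Component impedances:
  R1: Z = R = 337 Ω
  R2: Z = R = 239 Ω
  C: Z = 1/(jωC) = -j/(ω·C) = 0 - j1.234e+04 Ω
Step 3 — Parallel branch: R2 || C = 1/(1/R2 + 1/C) = 238.9 - j4.628 Ω.
Step 4 — Series with R1: Z_total = R1 + (R2 || C) = 575.9 - j4.628 Ω = 575.9∠-0.5° Ω.
Step 5 — Source phasor: V = 8.97∠142.4° V = -7.107 + j5.473 V.
Step 6 — Ohm's law: I = V / Z_total = (-7.107 + j5.473) / (575.9 - j4.628) = -0.01242 + j0.009403 A.
Step 7 — Convert to polar: |I| = 0.01557 A, ∠I = 142.9°.

I = 0.01557∠142.9° A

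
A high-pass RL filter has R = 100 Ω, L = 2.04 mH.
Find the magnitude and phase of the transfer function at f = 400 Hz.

Step 1 — Angular frequency: ω = 2π·400 = 2513 rad/s.
Step 2 — Transfer function: H(jω) = jωL/(R + jωL).
Step 3 — Numerator jωL = j·5.127; denominator R + jωL = 100 + j5.127.
Step 4 — H = 0.002622 + j0.05114.
Step 5 — Magnitude: |H| = 0.0512 (-25.8 dB); phase: φ = 87.1°.

|H| = 0.0512 (-25.8 dB), φ = 87.1°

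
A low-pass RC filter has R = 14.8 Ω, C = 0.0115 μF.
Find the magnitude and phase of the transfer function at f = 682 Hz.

Step 1 — Angular frequency: ω = 2π·682 = 4285 rad/s.
Step 2 — Transfer function: H(jω) = 1/(1 + jωRC).
Step 3 — Denominator: 1 + jωRC = 1 + j·4285·14.8·1.15e-08 = 1 + j0.0007293.
Step 4 — H = 1 - j0.0007293.
Step 5 — Magnitude: |H| = 1 (-0.0 dB); phase: φ = -0.0°.

|H| = 1 (-0.0 dB), φ = -0.0°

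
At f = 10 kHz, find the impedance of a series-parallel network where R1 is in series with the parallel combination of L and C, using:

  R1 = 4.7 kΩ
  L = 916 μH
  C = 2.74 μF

Step 1 — Angular frequency: ω = 2π·f = 2π·1e+04 = 6.283e+04 rad/s.
Step 2 — Component impedances:
  R1: Z = R = 4700 Ω
  L: Z = jωL = j·6.283e+04·0.000916 = 0 + j57.55 Ω
  C: Z = 1/(jωC) = -j/(ω·C) = 0 - j5.809 Ω
Step 3 — Parallel branch: L || C = 1/(1/L + 1/C) = 0 - j6.461 Ω.
Step 4 — Series with R1: Z_total = R1 + (L || C) = 4700 - j6.461 Ω = 4700∠-0.1° Ω.

Z = 4700 - j6.461 Ω = 4700∠-0.1° Ω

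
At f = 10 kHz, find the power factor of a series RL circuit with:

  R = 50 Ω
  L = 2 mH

Step 1 — Angular frequency: ω = 2π·f = 2π·1e+04 = 6.283e+04 rad/s.
Step 2 — Component impedances:
  R: Z = R = 50 Ω
  L: Z = jωL = j·6.283e+04·0.002 = 0 + j125.7 Ω
Step 3 — Series combination: Z_total = R + L = 50 + j125.7 Ω = 135.2∠68.3° Ω.
Step 4 — Power factor: PF = cos(φ) = Re(Z)/|Z| = 50/135.25 = 0.3697.
Step 5 — Type: Im(Z) = 125.7 ⇒ lagging (phase φ = 68.3°).

PF = 0.3697 (lagging, φ = 68.3°)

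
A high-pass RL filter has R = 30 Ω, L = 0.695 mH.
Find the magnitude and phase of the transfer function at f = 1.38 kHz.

Step 1 — Angular frequency: ω = 2π·1380 = 8671 rad/s.
Step 2 — Transfer function: H(jω) = jωL/(R + jωL).
Step 3 — Numerator jωL = j·6.026; denominator R + jωL = 30 + j6.026.
Step 4 — H = 0.03879 + j0.1931.
Step 5 — Magnitude: |H| = 0.1969 (-14.1 dB); phase: φ = 78.6°.

|H| = 0.1969 (-14.1 dB), φ = 78.6°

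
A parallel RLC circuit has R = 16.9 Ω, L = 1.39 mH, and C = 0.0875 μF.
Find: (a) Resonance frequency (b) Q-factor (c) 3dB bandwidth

Step 1 — Resonance: ω₀ = 1/√(LC) = 1/√(0.00139·8.75e-08) = 9.068e+04 rad/s.
Step 2 — f₀ = ω₀/(2π) = 1.443e+04 Hz.
Step 3 — Parallel Q: Q = R/(ω₀L) = 16.9/(9.068e+04·0.00139) = 0.1341.
Step 4 — Bandwidth: Δω = ω₀/Q = 6.762e+05 rad/s; BW = Δω/(2π) = 1.076e+05 Hz.

(a) f₀ = 1.443e+04 Hz  (b) Q = 0.1341  (c) BW = 1.076e+05 Hz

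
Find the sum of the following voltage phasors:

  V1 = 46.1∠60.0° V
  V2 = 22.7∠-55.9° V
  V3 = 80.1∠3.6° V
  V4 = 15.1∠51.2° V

Step 1 — Convert each phasor to rectangular form:
  V1 = 46.1·(cos(60.0°) + j·sin(60.0°)) = 23.05 + j39.92 V
  V2 = 22.7·(cos(-55.9°) + j·sin(-55.9°)) = 12.73 - j18.8 V
  V3 = 80.1·(cos(3.6°) + j·sin(3.6°)) = 79.94 + j5.03 V
  V4 = 15.1·(cos(51.2°) + j·sin(51.2°)) = 9.462 + j11.77 V
Step 2 — Sum components: V_total = 125.2 + j37.92 V.
Step 3 — Convert to polar: |V_total| = 130.8 V, ∠V_total = 16.9°.

V_total = 130.8∠16.9° V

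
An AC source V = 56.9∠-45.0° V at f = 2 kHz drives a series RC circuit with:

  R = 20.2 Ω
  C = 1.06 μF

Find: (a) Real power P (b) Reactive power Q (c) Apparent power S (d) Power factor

Step 1 — Angular frequency: ω = 2π·f = 2π·2000 = 1.257e+04 rad/s.
Step 2 — Component impedances:
  R: Z = R = 20.2 Ω
  C: Z = 1/(jωC) = -j/(ω·C) = 0 - j75.07 Ω
Step 3 — Series combination: Z_total = R + C = 20.2 - j75.07 Ω = 77.74∠-74.9° Ω.
Step 4 — Source phasor: V = 56.9∠-45.0° V = 40.23 - j40.23 V.
Step 5 — Current: I = V / Z = 0.6342 + j0.3653 A = 0.7319∠29.9° A.
Step 6 — Complex power: S = V·I* = 10.82 - j40.21 VA.
Step 7 — Real power: P = Re(S) = 10.82 W.
Step 8 — Reactive power: Q = Im(S) = -40.21 VAR.
Step 9 — Apparent power: |S| = 41.64 VA.
Step 10 — Power factor: PF = P/|S| = 0.2598 (leading).

(a) P = 10.82 W  (b) Q = -40.21 VAR  (c) S = 41.64 VA  (d) PF = 0.2598 (leading)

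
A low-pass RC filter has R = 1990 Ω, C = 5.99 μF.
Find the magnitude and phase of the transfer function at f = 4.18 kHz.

Step 1 — Angular frequency: ω = 2π·4180 = 2.626e+04 rad/s.
Step 2 — Transfer function: H(jω) = 1/(1 + jωRC).
Step 3 — Denominator: 1 + jωRC = 1 + j·2.626e+04·1990·5.99e-06 = 1 + j313.1.
Step 4 — H = 1.02e-05 - j0.003194.
Step 5 — Magnitude: |H| = 0.003194 (-49.9 dB); phase: φ = -89.8°.

|H| = 0.003194 (-49.9 dB), φ = -89.8°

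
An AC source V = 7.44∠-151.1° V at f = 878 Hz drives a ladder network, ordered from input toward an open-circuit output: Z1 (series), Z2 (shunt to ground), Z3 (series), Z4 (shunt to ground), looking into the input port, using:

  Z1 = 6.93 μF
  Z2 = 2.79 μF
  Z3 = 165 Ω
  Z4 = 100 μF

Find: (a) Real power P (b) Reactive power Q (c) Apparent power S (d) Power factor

Step 1 — Angular frequency: ω = 2π·f = 2π·878 = 5517 rad/s.
Step 2 — Component impedances:
  Z1: Z = 1/(jωC) = -j/(ω·C) = 0 - j26.16 Ω
  Z2: Z = 1/(jωC) = -j/(ω·C) = 0 - j64.97 Ω
  Z3: Z = R = 165 Ω
  Z4: Z = 1/(jωC) = -j/(ω·C) = 0 - j1.813 Ω
Step 3 — Ladder network (open output): work backward from the far end, alternating series and parallel combinations. Z_in = 21.98 - j82.23 Ω = 85.12∠-75.0° Ω.
Step 4 — Source phasor: V = 7.44∠-151.1° V = -6.513 - j3.596 V.
Step 5 — Current: I = V / Z = 0.02105 - j0.08484 A = 0.08741∠-76.1° A.
Step 6 — Complex power: S = V·I* = 0.1679 - j0.6283 VA.
Step 7 — Real power: P = Re(S) = 0.1679 W.
Step 8 — Reactive power: Q = Im(S) = -0.6283 VAR.
Step 9 — Apparent power: |S| = 0.6503 VA.
Step 10 — Power factor: PF = P/|S| = 0.2583 (leading).

(a) P = 0.1679 W  (b) Q = -0.6283 VAR  (c) S = 0.6503 VA  (d) PF = 0.2583 (leading)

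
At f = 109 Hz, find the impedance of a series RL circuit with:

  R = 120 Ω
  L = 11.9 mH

Step 1 — Angular frequency: ω = 2π·f = 2π·109 = 684.9 rad/s.
Step 2 — Component impedances:
  R: Z = R = 120 Ω
  L: Z = jωL = j·684.9·0.0119 = 0 + j8.15 Ω
Step 3 — Series combination: Z_total = R + L = 120 + j8.15 Ω = 120.3∠3.9° Ω.

Z = 120 + j8.15 Ω = 120.3∠3.9° Ω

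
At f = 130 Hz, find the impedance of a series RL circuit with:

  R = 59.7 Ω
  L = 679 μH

Step 1 — Angular frequency: ω = 2π·f = 2π·130 = 816.8 rad/s.
Step 2 — Component impedances:
  R: Z = R = 59.7 Ω
  L: Z = jωL = j·816.8·0.000679 = 0 + j0.5546 Ω
Step 3 — Series combination: Z_total = R + L = 59.7 + j0.5546 Ω = 59.7∠0.5° Ω.

Z = 59.7 + j0.5546 Ω = 59.7∠0.5° Ω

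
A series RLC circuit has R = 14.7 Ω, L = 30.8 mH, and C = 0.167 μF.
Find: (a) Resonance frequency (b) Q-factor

Step 1 — Resonance condition Im(Z)=0 gives ω₀ = 1/√(LC).
Step 2 — ω₀ = 1/√(0.0308·1.67e-07) = 1.394e+04 rad/s.
Step 3 — f₀ = ω₀/(2π) = 2219 Hz.
Step 4 — Series Q: Q = ω₀L/R = 1.394e+04·0.0308/14.7 = 29.21.

(a) f₀ = 2219 Hz  (b) Q = 29.21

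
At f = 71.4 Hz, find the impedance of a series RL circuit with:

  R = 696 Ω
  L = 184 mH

Step 1 — Angular frequency: ω = 2π·f = 2π·71.4 = 448.6 rad/s.
Step 2 — Component impedances:
  R: Z = R = 696 Ω
  L: Z = jωL = j·448.6·0.184 = 0 + j82.55 Ω
Step 3 — Series combination: Z_total = R + L = 696 + j82.55 Ω = 700.9∠6.8° Ω.

Z = 696 + j82.55 Ω = 700.9∠6.8° Ω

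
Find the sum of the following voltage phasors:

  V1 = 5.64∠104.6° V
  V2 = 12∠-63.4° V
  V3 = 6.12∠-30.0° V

Step 1 — Convert each phasor to rectangular form:
  V1 = 5.64·(cos(104.6°) + j·sin(104.6°)) = -1.422 + j5.458 V
  V2 = 12·(cos(-63.4°) + j·sin(-63.4°)) = 5.373 - j10.73 V
  V3 = 6.12·(cos(-30.0°) + j·sin(-30.0°)) = 5.3 - j3.06 V
Step 2 — Sum components: V_total = 9.252 - j8.332 V.
Step 3 — Convert to polar: |V_total| = 12.45 V, ∠V_total = -42.0°.

V_total = 12.45∠-42.0° V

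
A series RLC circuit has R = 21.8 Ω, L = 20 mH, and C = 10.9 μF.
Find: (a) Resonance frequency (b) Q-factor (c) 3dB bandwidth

Step 1 — Resonance: ω₀ = 1/√(LC) = 1/√(0.02·1.09e-05) = 2142 rad/s.
Step 2 — f₀ = ω₀/(2π) = 340.9 Hz.
Step 3 — Series Q: Q = ω₀L/R = 2142·0.02/21.8 = 1.965.
Step 4 — Bandwidth: Δω = ω₀/Q = 1090 rad/s; BW = Δω/(2π) = 173.5 Hz.

(a) f₀ = 340.9 Hz  (b) Q = 1.965  (c) BW = 173.5 Hz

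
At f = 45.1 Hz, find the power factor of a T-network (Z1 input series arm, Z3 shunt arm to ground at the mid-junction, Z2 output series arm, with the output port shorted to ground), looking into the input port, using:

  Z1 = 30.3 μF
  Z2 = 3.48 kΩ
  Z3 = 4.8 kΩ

Step 1 — Angular frequency: ω = 2π·f = 2π·45.1 = 283.4 rad/s.
Step 2 — Component impedances:
  Z1: Z = 1/(jωC) = -j/(ω·C) = 0 - j116.5 Ω
  Z2: Z = R = 3480 Ω
  Z3: Z = R = 4800 Ω
Step 3 — With the output port shorted to ground, the output series arm Z2 runs from the junction to ground; the shunt arm Z3 also runs from the junction to ground. They appear in parallel: Z3 || Z2 = 2017 Ω.
Step 4 — Series with input arm Z1: Z_in = Z1 + (Z3 || Z2) = 2017 - j116.5 Ω = 2021∠-3.3° Ω.
Step 5 — Power factor: PF = cos(φ) = Re(Z)/|Z| = 2017.4/2020.8 = 0.9983.
Step 6 — Type: Im(Z) = -116.5 ⇒ leading (phase φ = -3.3°).

PF = 0.9983 (leading, φ = -3.3°)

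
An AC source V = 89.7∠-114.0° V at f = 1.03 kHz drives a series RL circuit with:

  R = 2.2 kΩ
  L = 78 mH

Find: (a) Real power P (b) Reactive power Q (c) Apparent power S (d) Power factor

Step 1 — Angular frequency: ω = 2π·f = 2π·1030 = 6472 rad/s.
Step 2 — Component impedances:
  R: Z = R = 2200 Ω
  L: Z = jωL = j·6472·0.078 = 0 + j504.8 Ω
Step 3 — Series combination: Z_total = R + L = 2200 + j504.8 Ω = 2257∠12.9° Ω.
Step 4 — Source phasor: V = 89.7∠-114.0° V = -36.48 - j81.95 V.
Step 5 — Current: I = V / Z = -0.02387 - j0.03177 A = 0.03974∠-126.9° A.
Step 6 — Complex power: S = V·I* = 3.474 + j0.7972 VA.
Step 7 — Real power: P = Re(S) = 3.474 W.
Step 8 — Reactive power: Q = Im(S) = 0.7972 VAR.
Step 9 — Apparent power: |S| = 3.565 VA.
Step 10 — Power factor: PF = P/|S| = 0.9747 (lagging).

(a) P = 3.474 W  (b) Q = 0.7972 VAR  (c) S = 3.565 VA  (d) PF = 0.9747 (lagging)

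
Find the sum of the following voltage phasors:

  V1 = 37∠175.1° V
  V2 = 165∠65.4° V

Step 1 — Convert each phasor to rectangular form:
  V1 = 37·(cos(175.1°) + j·sin(175.1°)) = -36.86 + j3.16 V
  V2 = 165·(cos(65.4°) + j·sin(65.4°)) = 68.69 + j150 V
Step 2 — Sum components: V_total = 31.82 + j153.2 V.
Step 3 — Convert to polar: |V_total| = 156.5 V, ∠V_total = 78.3°.

V_total = 156.5∠78.3° V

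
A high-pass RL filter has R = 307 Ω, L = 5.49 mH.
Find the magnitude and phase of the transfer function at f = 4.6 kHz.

Step 1 — Angular frequency: ω = 2π·4600 = 2.89e+04 rad/s.
Step 2 — Transfer function: H(jω) = jωL/(R + jωL).
Step 3 — Numerator jωL = j·158.7; denominator R + jωL = 307 + j158.7.
Step 4 — H = 0.2108 + j0.4079.
Step 5 — Magnitude: |H| = 0.4592 (-6.8 dB); phase: φ = 62.7°.

|H| = 0.4592 (-6.8 dB), φ = 62.7°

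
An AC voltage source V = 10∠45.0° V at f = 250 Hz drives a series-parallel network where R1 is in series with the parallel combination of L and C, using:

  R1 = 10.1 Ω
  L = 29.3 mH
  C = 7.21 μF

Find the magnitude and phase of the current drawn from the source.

Step 1 — Angular frequency: ω = 2π·f = 2π·250 = 1571 rad/s.
Step 2 — Component impedances:
  R1: Z = R = 10.1 Ω
  L: Z = jωL = j·1571·0.0293 = 0 + j46.02 Ω
  C: Z = 1/(jωC) = -j/(ω·C) = 0 - j88.3 Ω
Step 3 — Parallel branch: L || C = 1/(1/L + 1/C) = 0 + j96.13 Ω.
Step 4 — Series with R1: Z_total = R1 + (L || C) = 10.1 + j96.13 Ω = 96.66∠84.0° Ω.
Step 5 — Source phasor: V = 10∠45.0° V = 7.071 + j7.071 V.
Step 6 — Ohm's law: I = V / Z_total = (7.071 + j7.071) / (10.1 + j96.13) = 0.0804 - j0.06511 A.
Step 7 — Convert to polar: |I| = 0.1035 A, ∠I = -39.0°.

I = 0.1035∠-39.0° A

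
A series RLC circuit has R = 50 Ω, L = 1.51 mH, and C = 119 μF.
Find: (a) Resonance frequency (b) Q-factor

Step 1 — Resonance condition Im(Z)=0 gives ω₀ = 1/√(LC).
Step 2 — ω₀ = 1/√(0.00151·0.000119) = 2359 rad/s.
Step 3 — f₀ = ω₀/(2π) = 375.5 Hz.
Step 4 — Series Q: Q = ω₀L/R = 2359·0.00151/50 = 0.07124.

(a) f₀ = 375.5 Hz  (b) Q = 0.07124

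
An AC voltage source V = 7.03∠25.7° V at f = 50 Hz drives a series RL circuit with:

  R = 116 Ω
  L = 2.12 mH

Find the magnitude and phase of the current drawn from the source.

Step 1 — Angular frequency: ω = 2π·f = 2π·50 = 314.2 rad/s.
Step 2 — Component impedances:
  R: Z = R = 116 Ω
  L: Z = jωL = j·314.2·0.00212 = 0 + j0.666 Ω
Step 3 — Series combination: Z_total = R + L = 116 + j0.666 Ω = 116∠0.3° Ω.
Step 4 — Source phasor: V = 7.03∠25.7° V = 6.335 + j3.049 V.
Step 5 — Ohm's law: I = V / Z_total = (6.335 + j3.049) / (116 + j0.666) = 0.05476 + j0.02597 A.
Step 6 — Convert to polar: |I| = 0.0606 A, ∠I = 25.4°.

I = 0.0606∠25.4° A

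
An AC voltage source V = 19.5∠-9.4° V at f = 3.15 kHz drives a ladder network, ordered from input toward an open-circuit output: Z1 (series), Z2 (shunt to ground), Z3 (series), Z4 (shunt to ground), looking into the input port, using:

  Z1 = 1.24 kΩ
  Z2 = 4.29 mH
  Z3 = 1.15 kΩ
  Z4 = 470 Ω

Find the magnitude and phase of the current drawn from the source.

Step 1 — Angular frequency: ω = 2π·f = 2π·3150 = 1.979e+04 rad/s.
Step 2 — Component impedances:
  Z1: Z = R = 1240 Ω
  Z2: Z = jωL = j·1.979e+04·0.00429 = 0 + j84.91 Ω
  Z3: Z = R = 1150 Ω
  Z4: Z = R = 470 Ω
Step 3 — Ladder network (open output): work backward from the far end, alternating series and parallel combinations. Z_in = 1244 + j84.68 Ω = 1247∠3.9° Ω.
Step 4 — Source phasor: V = 19.5∠-9.4° V = 19.24 - j3.185 V.
Step 5 — Ohm's law: I = V / Z_total = (19.24 - j3.185) / (1244 + j84.68) = 0.01521 - j0.003595 A.
Step 6 — Convert to polar: |I| = 0.01563 A, ∠I = -13.3°.

I = 0.01563∠-13.3° A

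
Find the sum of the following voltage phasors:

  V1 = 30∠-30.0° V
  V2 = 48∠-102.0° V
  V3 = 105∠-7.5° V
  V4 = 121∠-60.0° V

Step 1 — Convert each phasor to rectangular form:
  V1 = 30·(cos(-30.0°) + j·sin(-30.0°)) = 25.98 - j15 V
  V2 = 48·(cos(-102.0°) + j·sin(-102.0°)) = -9.98 - j46.95 V
  V3 = 105·(cos(-7.5°) + j·sin(-7.5°)) = 104.1 - j13.71 V
  V4 = 121·(cos(-60.0°) + j·sin(-60.0°)) = 60.5 - j104.8 V
Step 2 — Sum components: V_total = 180.6 - j180.4 V.
Step 3 — Convert to polar: |V_total| = 255.3 V, ∠V_total = -45.0°.

V_total = 255.3∠-45.0° V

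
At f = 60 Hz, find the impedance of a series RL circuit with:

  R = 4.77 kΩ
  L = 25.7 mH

Step 1 — Angular frequency: ω = 2π·f = 2π·60 = 377 rad/s.
Step 2 — Component impedances:
  R: Z = R = 4770 Ω
  L: Z = jωL = j·377·0.0257 = 0 + j9.689 Ω
Step 3 — Series combination: Z_total = R + L = 4770 + j9.689 Ω = 4770∠0.1° Ω.

Z = 4770 + j9.689 Ω = 4770∠0.1° Ω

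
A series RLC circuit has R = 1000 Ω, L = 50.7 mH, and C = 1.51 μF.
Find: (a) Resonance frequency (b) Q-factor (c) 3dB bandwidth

Step 1 — Resonance: ω₀ = 1/√(LC) = 1/√(0.0507·1.51e-06) = 3614 rad/s.
Step 2 — f₀ = ω₀/(2π) = 575.2 Hz.
Step 3 — Series Q: Q = ω₀L/R = 3614·0.0507/1000 = 0.1832.
Step 4 — Bandwidth: Δω = ω₀/Q = 1.972e+04 rad/s; BW = Δω/(2π) = 3139 Hz.

(a) f₀ = 575.2 Hz  (b) Q = 0.1832  (c) BW = 3139 Hz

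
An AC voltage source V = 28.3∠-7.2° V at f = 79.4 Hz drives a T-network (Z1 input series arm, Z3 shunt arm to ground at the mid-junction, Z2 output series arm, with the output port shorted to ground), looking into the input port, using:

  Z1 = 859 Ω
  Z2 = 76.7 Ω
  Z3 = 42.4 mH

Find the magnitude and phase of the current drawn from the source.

Step 1 — Angular frequency: ω = 2π·f = 2π·79.4 = 498.9 rad/s.
Step 2 — Component impedances:
  Z1: Z = R = 859 Ω
  Z2: Z = R = 76.7 Ω
  Z3: Z = jωL = j·498.9·0.0424 = 0 + j21.15 Ω
Step 3 — With the output port shorted to ground, the output series arm Z2 runs from the junction to ground; the shunt arm Z3 also runs from the junction to ground. They appear in parallel: Z3 || Z2 = 5.421 + j19.66 Ω.
Step 4 — Series with input arm Z1: Z_in = Z1 + (Z3 || Z2) = 864.4 + j19.66 Ω = 864.6∠1.3° Ω.
Step 5 — Source phasor: V = 28.3∠-7.2° V = 28.08 - j3.547 V.
Step 6 — Ohm's law: I = V / Z_total = (28.08 - j3.547) / (864.4 + j19.66) = 0.03237 - j0.004839 A.
Step 7 — Convert to polar: |I| = 0.03273 A, ∠I = -8.5°.

I = 0.03273∠-8.5° A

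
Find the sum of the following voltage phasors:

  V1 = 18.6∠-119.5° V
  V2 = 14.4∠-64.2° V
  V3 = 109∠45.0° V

Step 1 — Convert each phasor to rectangular form:
  V1 = 18.6·(cos(-119.5°) + j·sin(-119.5°)) = -9.159 - j16.19 V
  V2 = 14.4·(cos(-64.2°) + j·sin(-64.2°)) = 6.267 - j12.96 V
  V3 = 109·(cos(45.0°) + j·sin(45.0°)) = 77.07 + j77.07 V
Step 2 — Sum components: V_total = 74.18 + j47.92 V.
Step 3 — Convert to polar: |V_total| = 88.32 V, ∠V_total = 32.9°.

V_total = 88.32∠32.9° V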